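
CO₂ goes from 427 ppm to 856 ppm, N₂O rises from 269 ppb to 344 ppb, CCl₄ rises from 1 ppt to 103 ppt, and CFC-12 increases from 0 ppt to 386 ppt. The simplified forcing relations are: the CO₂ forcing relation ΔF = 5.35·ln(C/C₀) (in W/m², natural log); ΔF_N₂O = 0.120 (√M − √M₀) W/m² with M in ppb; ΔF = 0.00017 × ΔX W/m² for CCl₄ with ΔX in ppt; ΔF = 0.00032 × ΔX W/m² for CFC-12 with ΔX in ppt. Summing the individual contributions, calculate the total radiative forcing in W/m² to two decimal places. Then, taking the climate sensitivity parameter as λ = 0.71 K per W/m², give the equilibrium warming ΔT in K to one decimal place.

CO₂: 5.35 × ln(856/427) = 5.35 × ln(2.00468) = 5.35 × 0.69548 = 3.7208 W/m².
N₂O: 0.120 × (√344 − √269) = 0.120 × (18.5472 − 16.4012) = 0.120 × 2.1460 = 0.2575 W/m².
CCl₄: ΔF = 0.00017 × (103 − 1) = 0.00017 × 102 = 0.0173 W/m².
CFC-12: ΔF = 0.00032 × (386 − 0) = 0.00032 × 386 = 0.1235 W/m².
Total ΔF = 3.7208 + 0.2575 + 0.0173 + 0.1235 = 4.1191 W/m².
ΔT = λ ΔF = 0.71 × 4.12 = 2.9252 K.

ΔF = 4.12 W/m²; ΔT = 2.9 K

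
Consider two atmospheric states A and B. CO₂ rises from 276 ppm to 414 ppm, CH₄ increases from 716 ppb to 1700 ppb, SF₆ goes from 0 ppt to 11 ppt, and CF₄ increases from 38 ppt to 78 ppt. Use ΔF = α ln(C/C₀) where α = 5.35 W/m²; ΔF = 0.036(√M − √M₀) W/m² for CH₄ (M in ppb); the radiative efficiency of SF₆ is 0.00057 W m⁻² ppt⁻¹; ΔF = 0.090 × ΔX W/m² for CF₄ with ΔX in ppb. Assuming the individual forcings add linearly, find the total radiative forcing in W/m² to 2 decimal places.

ΔF = 2.70 W/m²

CO₂: 5.35 × ln(414/276) = 5.35 × ln(1.50000) = 5.35 × 0.40547 = 2.1693 W/m².
CH₄: 0.036 × (√1700 − √716) = 0.036 × (41.2311 − 26.7582) = 0.036 × 14.4729 = 0.5210 W/m².
SF₆: ΔF = 0.00057 × (11 − 0) = 0.00057 × 11 = 0.0063 W/m².
CF₄: Δ = 78 − 38 = 40 ppt = 0.040 ppb; ΔF = 0.090 × 0.040 = 0.0036 W/m².
Total ΔF = 2.1693 + 0.5210 + 0.0063 + 0.0036 = 2.7002 W/m².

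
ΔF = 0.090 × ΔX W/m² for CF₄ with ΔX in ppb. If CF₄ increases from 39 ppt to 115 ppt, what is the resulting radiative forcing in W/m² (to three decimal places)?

ΔF = 0.007 W/m²

CF₄: Δ = 115 − 39 = 76 ppt = 0.076 ppb; ΔF = 0.090 × 0.076 = 0.0068 W/m².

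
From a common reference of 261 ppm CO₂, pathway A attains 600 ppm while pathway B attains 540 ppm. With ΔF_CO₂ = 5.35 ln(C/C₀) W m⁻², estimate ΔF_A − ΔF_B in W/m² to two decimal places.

ΔF_A = 5.35 ln(600/261) = 5.35 × 0.83241 = 4.4534 W/m².
ΔF_B = 5.35 ln(540/261) = 5.35 × 0.72705 = 3.8897 W/m².
Difference: 4.4534 − 3.8897 = 0.5637 W/m².
(Equivalently, ΔF_A − ΔF_B = 5.35 ln(600/540) = 5.35 × 0.10536 = 0.5637 W/m².)

ΔF_A − ΔF_B = 0.56 W/m²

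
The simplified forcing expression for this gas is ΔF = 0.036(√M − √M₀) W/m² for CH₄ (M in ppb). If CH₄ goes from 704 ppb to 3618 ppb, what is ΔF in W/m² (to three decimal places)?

ΔF = 1.210 W/m²

CH₄: 0.036 × (√3618 − √704) = 0.036 × (60.1498 − 26.5330) = 0.036 × 33.6168 = 1.2102 W/m².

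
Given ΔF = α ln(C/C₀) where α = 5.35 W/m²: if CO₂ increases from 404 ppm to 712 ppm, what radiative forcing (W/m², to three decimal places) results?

CO₂ absorption bands are partially saturated, so forcing scales with the logarithm of the concentration ratio.
CO₂: 5.35 × ln(712/404) = 5.35 × ln(1.76238) = 5.35 × 0.56667 = 3.0317 W/m².

ΔF = 3.032 W/m²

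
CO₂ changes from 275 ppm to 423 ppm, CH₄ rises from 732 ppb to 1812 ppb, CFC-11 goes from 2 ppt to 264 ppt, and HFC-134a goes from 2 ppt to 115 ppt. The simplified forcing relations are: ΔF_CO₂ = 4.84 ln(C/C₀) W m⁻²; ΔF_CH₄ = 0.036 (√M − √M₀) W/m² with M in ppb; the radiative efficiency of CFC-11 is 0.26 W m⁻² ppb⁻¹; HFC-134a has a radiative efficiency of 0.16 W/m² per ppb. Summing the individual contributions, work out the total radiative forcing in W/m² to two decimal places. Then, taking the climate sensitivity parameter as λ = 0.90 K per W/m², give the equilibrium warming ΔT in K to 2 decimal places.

ΔF = 2.73 W/m²; ΔT = 2.46 K

CO₂: 4.84 × ln(423/275) = 4.84 × ln(1.53818) = 4.84 × 0.43060 = 2.0841 W/m².
CH₄: 0.036 × (√1812 − √732) = 0.036 × (42.5676 − 27.0555) = 0.036 × 15.5121 = 0.5584 W/m².
CFC-11: Δ = 264 − 2 = 262 ppt = 0.262 ppb; ΔF = 0.26 × 0.262 = 0.0681 W/m².
HFC-134a: Δ = 115 − 2 = 113 ppt = 0.113 ppb; ΔF = 0.16 × 0.113 = 0.0181 W/m².
Total ΔF = 2.0841 + 0.5584 + 0.0681 + 0.0181 = 2.7287 W/m².
ΔT = λ ΔF = 0.90 × 2.73 = 2.4570 K.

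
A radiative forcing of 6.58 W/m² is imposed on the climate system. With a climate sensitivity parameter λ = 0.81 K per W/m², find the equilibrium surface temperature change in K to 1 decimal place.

ΔT = λ ΔF = 0.81 × 6.58 = 5.3298 K.

ΔT = 5.3 K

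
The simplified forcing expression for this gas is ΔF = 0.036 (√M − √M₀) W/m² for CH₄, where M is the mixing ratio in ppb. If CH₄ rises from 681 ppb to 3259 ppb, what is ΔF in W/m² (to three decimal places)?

ΔF = 1.116 W/m²

CH₄: 0.036 × (√3259 − √681) = 0.036 × (57.0877 − 26.0960) = 0.036 × 30.9917 = 1.1157 W/m².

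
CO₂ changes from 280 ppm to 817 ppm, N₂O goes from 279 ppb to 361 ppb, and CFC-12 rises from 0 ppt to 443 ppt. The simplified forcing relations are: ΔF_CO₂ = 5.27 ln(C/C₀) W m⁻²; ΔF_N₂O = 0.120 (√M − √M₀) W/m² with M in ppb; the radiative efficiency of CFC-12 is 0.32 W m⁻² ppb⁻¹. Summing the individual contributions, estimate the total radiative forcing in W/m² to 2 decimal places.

ΔF = 6.06 W/m²

CO₂: 5.27 × ln(817/280) = 5.27 × ln(2.91786) = 5.27 × 1.07085 = 5.6434 W/m².
N₂O: 0.120 × (√361 − √279) = 0.120 × (19.0000 − 16.7033) = 0.120 × 2.2967 = 0.2756 W/m².
CFC-12: Δ = 443 − 0 = 443 ppt = 0.443 ppb; ΔF = 0.32 × 0.443 = 0.1418 W/m².
Total ΔF = 5.6434 + 0.2756 + 0.1418 = 6.0608 W/m².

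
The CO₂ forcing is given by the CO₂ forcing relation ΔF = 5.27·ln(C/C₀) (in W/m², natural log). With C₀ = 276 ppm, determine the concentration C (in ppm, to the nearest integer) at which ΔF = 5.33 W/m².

C ≈ 759 ppm

Set 5.27 ln(C/276) = 5.33, so ln(C/276) = 5.33/5.27 = 1.01139.
Then C/276 = e^1.01139 = 2.74942, giving C = 276 × 2.74942 = 758.84 ppm.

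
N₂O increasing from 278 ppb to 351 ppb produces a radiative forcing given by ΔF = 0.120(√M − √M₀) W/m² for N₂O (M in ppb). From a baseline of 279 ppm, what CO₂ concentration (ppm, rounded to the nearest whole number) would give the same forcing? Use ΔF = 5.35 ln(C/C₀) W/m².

C ≈ 292 ppm

N₂O forcing: 0.120 × (√351 − √278) = 0.120 × (18.7350 − 16.6733) = 0.120 × 2.0617 = 0.24740 W/m².
Set 5.35 ln(C/279) = 0.24740: ln(C/279) = 0.24740/5.35 = 0.04624, so C = 279 × e^0.04624 = 279 × 1.04733 = 292.21 ppm.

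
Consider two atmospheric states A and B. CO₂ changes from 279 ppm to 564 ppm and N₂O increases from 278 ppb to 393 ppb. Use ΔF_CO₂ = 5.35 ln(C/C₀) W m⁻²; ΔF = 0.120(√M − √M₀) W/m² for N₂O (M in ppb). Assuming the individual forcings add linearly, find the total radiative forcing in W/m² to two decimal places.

CO₂: 5.35 × ln(564/279) = 5.35 × ln(2.02151) = 5.35 × 0.70384 = 3.7655 W/m².
N₂O: 0.120 × (√393 − √278) = 0.120 × (19.8242 − 16.6733) = 0.120 × 3.1509 = 0.3781 W/m².
Total ΔF = 3.7655 + 0.3781 = 4.1436 W/m².

ΔF = 4.14 W/m²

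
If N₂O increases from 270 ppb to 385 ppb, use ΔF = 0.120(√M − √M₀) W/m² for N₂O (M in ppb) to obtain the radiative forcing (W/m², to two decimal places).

ΔF = 0.38 W/m²

N₂O: 0.120 × (√385 − √270) = 0.120 × (19.6214 − 16.4317) = 0.120 × 3.1897 = 0.3828 W/m².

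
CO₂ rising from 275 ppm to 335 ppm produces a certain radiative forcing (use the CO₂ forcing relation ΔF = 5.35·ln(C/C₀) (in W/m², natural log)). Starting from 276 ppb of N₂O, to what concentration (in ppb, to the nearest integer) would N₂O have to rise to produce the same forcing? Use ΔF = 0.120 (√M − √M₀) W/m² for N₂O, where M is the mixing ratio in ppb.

CO₂ forcing: 5.35 × ln(335/275) = 5.35 × 0.197359 = 1.05587 W/m².
Set 0.120(√M − √276) = 1.05587: √M = 1.05587/0.120 + √276 = 8.7989 + 16.6132 = 25.4121.
M = (25.4121)² = 645.77 ppb.

M ≈ 646 ppb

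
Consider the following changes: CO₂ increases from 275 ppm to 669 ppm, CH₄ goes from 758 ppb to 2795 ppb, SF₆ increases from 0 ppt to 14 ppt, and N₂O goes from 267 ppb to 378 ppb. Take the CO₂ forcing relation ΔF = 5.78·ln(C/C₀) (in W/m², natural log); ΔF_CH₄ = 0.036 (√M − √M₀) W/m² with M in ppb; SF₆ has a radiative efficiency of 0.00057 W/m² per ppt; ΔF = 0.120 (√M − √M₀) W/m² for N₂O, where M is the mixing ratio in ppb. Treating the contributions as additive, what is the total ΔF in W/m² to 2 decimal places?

CO₂: 5.78 × ln(669/275) = 5.78 × ln(2.43273) = 5.78 × 0.88901 = 5.1385 W/m².
CH₄: 0.036 × (√2795 − √758) = 0.036 × (52.8678 − 27.5318) = 0.036 × 25.3360 = 0.9121 W/m².
SF₆: ΔF = 0.00057 × (14 − 0) = 0.00057 × 14 = 0.0080 W/m².
N₂O: 0.120 × (√378 − √267) = 0.120 × (19.4422 − 16.3401) = 0.120 × 3.1021 = 0.3723 W/m².
Total ΔF = 5.1385 + 0.9121 + 0.0080 + 0.3723 = 6.4309 W/m².

ΔF = 6.43 W/m²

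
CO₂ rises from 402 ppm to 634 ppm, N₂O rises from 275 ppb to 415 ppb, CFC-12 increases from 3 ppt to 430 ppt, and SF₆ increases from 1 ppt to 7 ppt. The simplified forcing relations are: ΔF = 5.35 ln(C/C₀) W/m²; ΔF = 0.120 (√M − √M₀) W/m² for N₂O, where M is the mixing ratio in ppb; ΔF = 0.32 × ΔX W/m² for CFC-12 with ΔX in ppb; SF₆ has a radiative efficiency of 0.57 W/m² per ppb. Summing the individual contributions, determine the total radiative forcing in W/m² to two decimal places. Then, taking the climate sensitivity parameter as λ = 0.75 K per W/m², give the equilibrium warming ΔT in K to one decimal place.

ΔF = 3.03 W/m²; ΔT = 2.3 K

CO₂: 5.35 × ln(634/402) = 5.35 × ln(1.57711) = 5.35 × 0.45559 = 2.4374 W/m².
N₂O: 0.120 × (√415 − √275) = 0.120 × (20.3715 − 16.5831) = 0.120 × 3.7884 = 0.4546 W/m².
CFC-12: Δ = 430 − 3 = 427 ppt = 0.427 ppb; ΔF = 0.32 × 0.427 = 0.1366 W/m².
SF₆: Δ = 7 − 1 = 6 ppt = 0.006 ppb; ΔF = 0.57 × 0.006 = 0.0034 W/m².
Total ΔF = 2.4374 + 0.4546 + 0.1366 + 0.0034 = 3.0320 W/m².
ΔT = λ ΔF = 0.75 × 3.03 = 2.2725 K.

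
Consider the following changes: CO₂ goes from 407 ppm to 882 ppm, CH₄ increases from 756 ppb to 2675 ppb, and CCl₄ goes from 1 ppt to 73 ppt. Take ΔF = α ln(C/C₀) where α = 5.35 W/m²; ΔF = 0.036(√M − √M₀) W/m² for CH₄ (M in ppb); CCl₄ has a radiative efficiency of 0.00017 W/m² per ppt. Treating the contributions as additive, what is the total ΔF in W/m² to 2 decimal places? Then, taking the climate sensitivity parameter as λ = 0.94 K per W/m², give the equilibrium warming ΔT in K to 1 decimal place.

ΔF = 5.02 W/m²; ΔT = 4.7 K

CO₂: 5.35 × ln(882/407) = 5.35 × ln(2.16708) = 5.35 × 0.77338 = 4.1376 W/m².
CH₄: 0.036 × (√2675 − √756) = 0.036 × (51.7204 − 27.4955) = 0.036 × 24.2249 = 0.8721 W/m².
CCl₄: ΔF = 0.00017 × (73 − 1) = 0.00017 × 72 = 0.0122 W/m².
Total ΔF = 4.1376 + 0.8721 + 0.0122 = 5.0219 W/m².
ΔT = λ ΔF = 0.94 × 5.02 = 4.7188 K.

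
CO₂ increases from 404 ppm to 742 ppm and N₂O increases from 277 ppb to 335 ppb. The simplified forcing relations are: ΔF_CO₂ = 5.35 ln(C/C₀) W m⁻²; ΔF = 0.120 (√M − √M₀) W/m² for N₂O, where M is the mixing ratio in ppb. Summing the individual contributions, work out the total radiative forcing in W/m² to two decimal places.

CO₂: 5.35 × ln(742/404) = 5.35 × ln(1.83663) = 5.35 × 0.60793 = 3.2524 W/m².
N₂O: 0.120 × (√335 − √277) = 0.120 × (18.3030 − 16.6433) = 0.120 × 1.6597 = 0.1992 W/m².
Total ΔF = 3.2524 + 0.1992 = 3.4516 W/m².

ΔF = 3.45 W/m²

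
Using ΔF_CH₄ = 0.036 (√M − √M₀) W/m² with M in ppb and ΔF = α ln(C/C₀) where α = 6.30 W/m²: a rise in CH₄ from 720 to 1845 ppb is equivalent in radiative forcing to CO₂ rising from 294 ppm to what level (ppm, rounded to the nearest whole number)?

CH₄ forcing: 0.036 × (√1845 − √720) = 0.036 × (42.9535 − 26.8328) = 0.036 × 16.1207 = 0.58035 W/m².
Set 6.30 ln(C/294) = 0.58035: ln(C/294) = 0.58035/6.30 = 0.09212, so C = 294 × e^0.09212 = 294 × 1.09650 = 322.37 ppm.

C ≈ 322 ppm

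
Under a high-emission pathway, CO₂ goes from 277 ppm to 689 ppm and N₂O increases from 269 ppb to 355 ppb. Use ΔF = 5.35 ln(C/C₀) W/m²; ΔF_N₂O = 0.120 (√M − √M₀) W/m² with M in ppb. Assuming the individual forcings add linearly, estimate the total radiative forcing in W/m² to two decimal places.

ΔF = 5.17 W/m²

CO₂: 5.35 × ln(689/277) = 5.35 × ln(2.48736) = 5.35 × 0.91122 = 4.8750 W/m².
N₂O: 0.120 × (√355 − √269) = 0.120 × (18.8414 − 16.4012) = 0.120 × 2.4402 = 0.2928 W/m².
Total ΔF = 4.8750 + 0.2928 = 5.1678 W/m².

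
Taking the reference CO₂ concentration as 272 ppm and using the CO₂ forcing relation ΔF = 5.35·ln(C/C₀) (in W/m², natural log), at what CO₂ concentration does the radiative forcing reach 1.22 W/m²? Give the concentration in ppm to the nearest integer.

Set 5.35 ln(C/272) = 1.22, so ln(C/272) = 1.22/5.35 = 0.22804.
Then C/272 = e^0.22804 = 1.25614, giving C = 272 × 1.25614 = 341.67 ppm.

C ≈ 342 ppm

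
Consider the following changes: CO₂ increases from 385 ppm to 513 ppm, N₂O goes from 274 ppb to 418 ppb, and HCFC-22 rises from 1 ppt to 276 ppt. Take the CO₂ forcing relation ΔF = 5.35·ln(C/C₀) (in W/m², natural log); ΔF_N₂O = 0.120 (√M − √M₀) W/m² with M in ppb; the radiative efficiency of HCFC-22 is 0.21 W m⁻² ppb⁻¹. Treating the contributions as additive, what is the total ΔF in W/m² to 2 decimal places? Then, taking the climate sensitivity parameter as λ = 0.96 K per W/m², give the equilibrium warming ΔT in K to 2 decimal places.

CO₂: 5.35 × ln(513/385) = 5.35 × ln(1.33247) = 5.35 × 0.28703 = 1.5356 W/m².
N₂O: 0.120 × (√418 − √274) = 0.120 × (20.4450 − 16.5529) = 0.120 × 3.8921 = 0.4671 W/m².
HCFC-22: Δ = 276 − 1 = 275 ppt = 0.275 ppb; ΔF = 0.21 × 0.275 = 0.0578 W/m².
Total ΔF = 1.5356 + 0.4671 + 0.0578 = 2.0605 W/m².
ΔT = λ ΔF = 0.96 × 2.06 = 1.9776 K.

ΔF = 2.06 W/m²; ΔT = 1.98 K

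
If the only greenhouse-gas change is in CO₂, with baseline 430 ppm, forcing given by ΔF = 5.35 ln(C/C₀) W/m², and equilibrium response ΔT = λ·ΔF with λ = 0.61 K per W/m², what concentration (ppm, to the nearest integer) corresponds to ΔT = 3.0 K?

C ≈ 1078 ppm

Required forcing: ΔF = ΔT/λ = 3.0/0.61 = 4.9180 W/m².
Then ln(C/430) = ΔF/5.35 = 4.9180/5.35 = 0.91925.
So C = 430 × e^0.91925 = 430 × 2.50741 = 1078.19 ppm.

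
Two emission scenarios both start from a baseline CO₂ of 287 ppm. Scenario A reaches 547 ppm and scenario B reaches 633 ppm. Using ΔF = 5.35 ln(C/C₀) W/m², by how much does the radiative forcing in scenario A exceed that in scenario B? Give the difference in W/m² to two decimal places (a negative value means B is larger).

ΔF_A − ΔF_B = -0.78 W/m²

ΔF_A = 5.35 ln(547/287) = 5.35 × 0.64497 = 3.4506 W/m².
ΔF_B = 5.35 ln(633/287) = 5.35 × 0.79099 = 4.2318 W/m².
Difference: 3.4506 − 4.2318 = -0.7812 W/m².
(Equivalently, ΔF_A − ΔF_B = 5.35 ln(547/633) = 5.35 × -0.14602 = -0.7812 W/m².)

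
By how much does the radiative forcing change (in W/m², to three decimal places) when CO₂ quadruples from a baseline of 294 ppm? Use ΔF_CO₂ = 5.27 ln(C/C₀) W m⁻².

ΔF = 7.306 W/m²

Because the forcing depends only on the ratio C/C₀, the initial concentration does not enter.
ΔF = 5.27 × ln(4) = 5.27 × 1.38629 = 7.3057 W/m².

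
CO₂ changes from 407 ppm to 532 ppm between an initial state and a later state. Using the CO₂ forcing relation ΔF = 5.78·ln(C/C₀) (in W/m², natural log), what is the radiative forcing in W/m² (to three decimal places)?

ΔF = 1.548 W/m²

CO₂: 5.78 × ln(532/407) = 5.78 × ln(1.30713) = 5.78 × 0.26783 = 1.5481 W/m².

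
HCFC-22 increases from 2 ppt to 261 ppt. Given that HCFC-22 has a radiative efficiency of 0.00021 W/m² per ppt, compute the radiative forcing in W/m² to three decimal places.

ΔF = 0.054 W/m²

HCFC-22: ΔF = 0.00021 × (261 − 2) = 0.00021 × 259 = 0.0544 W/m².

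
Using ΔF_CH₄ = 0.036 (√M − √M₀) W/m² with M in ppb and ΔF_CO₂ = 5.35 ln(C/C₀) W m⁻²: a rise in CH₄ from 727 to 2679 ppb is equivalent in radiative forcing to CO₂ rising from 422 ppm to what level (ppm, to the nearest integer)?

CH₄ forcing: 0.036 × (√2679 − √727) = 0.036 × (51.7591 − 26.9629) = 0.036 × 24.7962 = 0.89266 W/m².
Set 5.35 ln(C/422) = 0.89266: ln(C/422) = 0.89266/5.35 = 0.16685, so C = 422 × e^0.16685 = 422 × 1.18158 = 498.63 ppm.

C ≈ 499 ppm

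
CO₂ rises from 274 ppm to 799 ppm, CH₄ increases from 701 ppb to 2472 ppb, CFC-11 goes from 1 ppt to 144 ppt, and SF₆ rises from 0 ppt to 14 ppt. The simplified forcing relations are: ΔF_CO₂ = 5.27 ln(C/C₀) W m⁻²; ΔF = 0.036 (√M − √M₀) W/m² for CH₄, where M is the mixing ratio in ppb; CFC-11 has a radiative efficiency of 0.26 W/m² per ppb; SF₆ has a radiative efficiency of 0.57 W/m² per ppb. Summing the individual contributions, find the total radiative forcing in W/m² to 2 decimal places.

ΔF = 6.52 W/m²

CO₂: 5.27 × ln(799/274) = 5.27 × ln(2.91606) = 5.27 × 1.07023 = 5.6401 W/m².
CH₄: 0.036 × (√2472 − √701) = 0.036 × (49.7192 − 26.4764) = 0.036 × 23.2428 = 0.8367 W/m².
CFC-11: Δ = 144 − 1 = 143 ppt = 0.143 ppb; ΔF = 0.26 × 0.143 = 0.0372 W/m².
SF₆: Δ = 14 − 0 = 14 ppt = 0.014 ppb; ΔF = 0.57 × 0.014 = 0.0080 W/m².
Total ΔF = 5.6401 + 0.8367 + 0.0372 + 0.0080 = 6.5220 W/m².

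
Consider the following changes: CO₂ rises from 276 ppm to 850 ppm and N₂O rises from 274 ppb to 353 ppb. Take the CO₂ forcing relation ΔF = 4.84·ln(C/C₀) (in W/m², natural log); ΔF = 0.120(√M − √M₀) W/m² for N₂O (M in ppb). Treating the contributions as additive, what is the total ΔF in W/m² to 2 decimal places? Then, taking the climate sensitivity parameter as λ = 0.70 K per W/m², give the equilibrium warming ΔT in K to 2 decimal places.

CO₂: 4.84 × ln(850/276) = 4.84 × ln(3.07971) = 4.84 × 1.12484 = 5.4442 W/m².
N₂O: 0.120 × (√353 − √274) = 0.120 × (18.7883 − 16.5529) = 0.120 × 2.2354 = 0.2682 W/m².
Total ΔF = 5.4442 + 0.2682 = 5.7124 W/m².
ΔT = λ ΔF = 0.70 × 5.71 = 3.9970 K.

ΔF = 5.71 W/m²; ΔT = 4.00 K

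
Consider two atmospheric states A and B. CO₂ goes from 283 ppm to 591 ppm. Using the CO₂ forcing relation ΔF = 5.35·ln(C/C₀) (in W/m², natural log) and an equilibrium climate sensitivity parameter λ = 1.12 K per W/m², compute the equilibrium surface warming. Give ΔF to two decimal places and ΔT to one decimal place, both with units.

ΔF = 3.94 W/m²; ΔT = 4.4 K

CO₂: 5.35 × ln(591/283) = 5.35 × ln(2.08834) = 5.35 × 0.73637 = 3.9396 W/m².
ΔT = λ ΔF = 1.12 × 3.94 = 4.4128 K.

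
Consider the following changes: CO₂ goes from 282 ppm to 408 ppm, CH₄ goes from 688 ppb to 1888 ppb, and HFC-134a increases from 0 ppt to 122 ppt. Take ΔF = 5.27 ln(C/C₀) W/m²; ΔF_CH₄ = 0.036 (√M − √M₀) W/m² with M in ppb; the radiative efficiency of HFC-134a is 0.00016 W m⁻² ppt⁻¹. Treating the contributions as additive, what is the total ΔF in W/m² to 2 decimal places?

ΔF = 2.59 W/m²

CO₂: 5.27 × ln(408/282) = 5.27 × ln(1.44681) = 5.27 × 0.36936 = 1.9465 W/m².
CH₄: 0.036 × (√1888 − √688) = 0.036 × (43.4511 − 26.2298) = 0.036 × 17.2213 = 0.6200 W/m².
HFC-134a: ΔF = 0.00016 × (122 − 0) = 0.00016 × 122 = 0.0195 W/m².
Total ΔF = 1.9465 + 0.6200 + 0.0195 = 2.5860 W/m².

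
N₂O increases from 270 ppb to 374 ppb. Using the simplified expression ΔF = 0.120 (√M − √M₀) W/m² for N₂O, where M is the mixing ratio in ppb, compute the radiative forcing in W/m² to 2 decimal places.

N₂O: 0.120 × (√374 − √270) = 0.120 × (19.3391 − 16.4317) = 0.120 × 2.9074 = 0.3489 W/m².

ΔF = 0.35 W/m²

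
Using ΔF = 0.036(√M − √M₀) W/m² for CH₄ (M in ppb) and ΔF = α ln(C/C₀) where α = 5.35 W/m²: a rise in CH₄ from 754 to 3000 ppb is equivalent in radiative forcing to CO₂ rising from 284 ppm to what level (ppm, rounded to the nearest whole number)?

C ≈ 341 ppm

CH₄ forcing: 0.036 × (√3000 − √754) = 0.036 × (54.7723 − 27.4591) = 0.036 × 27.3132 = 0.98328 W/m².
Set 5.35 ln(C/284) = 0.98328: ln(C/284) = 0.98328/5.35 = 0.18379, so C = 284 × e^0.18379 = 284 × 1.20176 = 341.30 ppm.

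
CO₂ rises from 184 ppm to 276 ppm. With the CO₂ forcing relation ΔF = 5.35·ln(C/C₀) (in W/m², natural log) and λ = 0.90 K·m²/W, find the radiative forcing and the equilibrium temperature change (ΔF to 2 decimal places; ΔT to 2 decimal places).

CO₂: 5.35 × ln(276/184) = 5.35 × ln(1.50000) = 5.35 × 0.40547 = 2.1693 W/m².
ΔT = λ ΔF = 0.90 × 2.17 = 1.9530 K.

ΔF = 2.17 W/m²; ΔT = 1.95 K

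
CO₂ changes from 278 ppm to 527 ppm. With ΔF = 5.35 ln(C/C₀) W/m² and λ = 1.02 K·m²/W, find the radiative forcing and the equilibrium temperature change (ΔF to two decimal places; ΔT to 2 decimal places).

CO₂: 5.35 × ln(527/278) = 5.35 × ln(1.89568) = 5.35 × 0.63958 = 3.4218 W/m².
ΔT = λ ΔF = 1.02 × 3.42 = 3.4884 K.

ΔF = 3.42 W/m²; ΔT = 3.49 K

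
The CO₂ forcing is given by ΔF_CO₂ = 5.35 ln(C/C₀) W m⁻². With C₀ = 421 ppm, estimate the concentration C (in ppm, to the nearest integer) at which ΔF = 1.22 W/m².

C ≈ 529 ppm

Set 5.35 ln(C/421) = 1.22, so ln(C/421) = 1.22/5.35 = 0.22804.
Then C/421 = e^0.22804 = 1.25614, giving C = 421 × 1.25614 = 528.83 ppm.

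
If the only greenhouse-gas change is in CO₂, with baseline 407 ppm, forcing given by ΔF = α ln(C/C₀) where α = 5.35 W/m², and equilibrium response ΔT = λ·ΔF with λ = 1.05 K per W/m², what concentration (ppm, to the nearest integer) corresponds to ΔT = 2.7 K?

Required forcing: ΔF = ΔT/λ = 2.7/1.05 = 2.5714 W/m².
Then ln(C/407) = ΔF/5.35 = 2.5714/5.35 = 0.48064.
So C = 407 × e^0.48064 = 407 × 1.61711 = 658.16 ppm.

C ≈ 658 ppm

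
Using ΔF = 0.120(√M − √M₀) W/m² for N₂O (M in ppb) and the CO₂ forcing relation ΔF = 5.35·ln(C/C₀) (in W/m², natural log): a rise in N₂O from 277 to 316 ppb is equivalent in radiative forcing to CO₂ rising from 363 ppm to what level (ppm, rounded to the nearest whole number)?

N₂O forcing: 0.120 × (√316 − √277) = 0.120 × (17.7764 − 16.6433) = 0.120 × 1.1331 = 0.13597 W/m².
Set 5.35 ln(C/363) = 0.13597: ln(C/363) = 0.13597/5.35 = 0.02541, so C = 363 × e^0.02541 = 363 × 1.02574 = 372.34 ppm.

C ≈ 372 ppm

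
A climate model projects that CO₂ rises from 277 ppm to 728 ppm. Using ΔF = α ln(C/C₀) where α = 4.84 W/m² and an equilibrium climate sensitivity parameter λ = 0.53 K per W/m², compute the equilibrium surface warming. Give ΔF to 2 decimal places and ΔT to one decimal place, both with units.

CO₂: 4.84 × ln(728/277) = 4.84 × ln(2.62816) = 4.84 × 0.96628 = 4.6768 W/m².
ΔT = λ ΔF = 0.53 × 4.68 = 2.4804 K.

ΔF = 4.68 W/m²; ΔT = 2.5 K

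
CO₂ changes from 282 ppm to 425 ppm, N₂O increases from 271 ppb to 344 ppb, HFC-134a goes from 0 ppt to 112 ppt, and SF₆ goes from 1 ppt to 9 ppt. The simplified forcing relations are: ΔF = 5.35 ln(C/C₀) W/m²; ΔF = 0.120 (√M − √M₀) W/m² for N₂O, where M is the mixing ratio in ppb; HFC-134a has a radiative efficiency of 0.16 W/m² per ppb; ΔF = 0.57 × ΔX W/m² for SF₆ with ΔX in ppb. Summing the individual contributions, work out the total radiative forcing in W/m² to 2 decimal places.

CO₂: 5.35 × ln(425/282) = 5.35 × ln(1.50709) = 5.35 × 0.41018 = 2.1945 W/m².
N₂O: 0.120 × (√344 − √271) = 0.120 × (18.5472 − 16.4621) = 0.120 × 2.0851 = 0.2502 W/m².
HFC-134a: Δ = 112 − 0 = 112 ppt = 0.112 ppb; ΔF = 0.16 × 0.112 = 0.0179 W/m².
SF₆: Δ = 9 − 1 = 8 ppt = 0.008 ppb; ΔF = 0.57 × 0.008 = 0.0046 W/m².
Total ΔF = 2.1945 + 0.2502 + 0.0179 + 0.0046 = 2.4672 W/m².

ΔF = 2.47 W/m²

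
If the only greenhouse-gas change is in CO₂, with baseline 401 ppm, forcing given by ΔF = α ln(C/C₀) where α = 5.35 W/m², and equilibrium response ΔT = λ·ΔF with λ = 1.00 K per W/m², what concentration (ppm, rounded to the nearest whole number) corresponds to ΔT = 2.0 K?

C ≈ 583 ppm

Required forcing: ΔF = ΔT/λ = 2.0/1.00 = 2.0000 W/m².
Then ln(C/401) = ΔF/5.35 = 2.0000/5.35 = 0.37383.
So C = 401 × e^0.37383 = 401 × 1.45329 = 582.77 ppm.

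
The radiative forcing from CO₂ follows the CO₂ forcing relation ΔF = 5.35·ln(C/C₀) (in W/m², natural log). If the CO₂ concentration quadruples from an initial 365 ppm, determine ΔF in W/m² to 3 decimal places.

ΔF = 5.35 × ln(4) = 5.35 × 1.38629 = 7.4167 W/m².

ΔF = 7.417 W/m²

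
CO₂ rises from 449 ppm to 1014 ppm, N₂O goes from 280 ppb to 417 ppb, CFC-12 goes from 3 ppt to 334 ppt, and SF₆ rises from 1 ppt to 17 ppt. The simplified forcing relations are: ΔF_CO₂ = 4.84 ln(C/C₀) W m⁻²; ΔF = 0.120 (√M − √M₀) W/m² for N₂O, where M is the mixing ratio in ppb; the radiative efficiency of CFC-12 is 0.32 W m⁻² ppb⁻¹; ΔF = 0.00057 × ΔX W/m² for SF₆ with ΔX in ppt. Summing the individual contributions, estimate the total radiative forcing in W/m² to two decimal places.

ΔF = 4.50 W/m²

CO₂: 4.84 × ln(1014/449) = 4.84 × ln(2.25835) = 4.84 × 0.81463 = 3.9428 W/m².
N₂O: 0.120 × (√417 − √280) = 0.120 × (20.4206 − 16.7332) = 0.120 × 3.6874 = 0.4425 W/m².
CFC-12: Δ = 334 − 3 = 331 ppt = 0.331 ppb; ΔF = 0.32 × 0.331 = 0.1059 W/m².
SF₆: ΔF = 0.00057 × (17 − 1) = 0.00057 × 16 = 0.0091 W/m².
Total ΔF = 3.9428 + 0.4425 + 0.1059 + 0.0091 = 4.5003 W/m².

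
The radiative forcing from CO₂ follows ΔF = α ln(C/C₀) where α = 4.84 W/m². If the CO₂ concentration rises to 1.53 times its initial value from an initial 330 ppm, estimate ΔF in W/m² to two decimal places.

Because the forcing depends only on the ratio C/C₀, the initial concentration does not enter.
ΔF = 4.84 × ln(1.53) = 4.84 × 0.42527 = 2.0583 W/m².

ΔF = 2.06 W/m²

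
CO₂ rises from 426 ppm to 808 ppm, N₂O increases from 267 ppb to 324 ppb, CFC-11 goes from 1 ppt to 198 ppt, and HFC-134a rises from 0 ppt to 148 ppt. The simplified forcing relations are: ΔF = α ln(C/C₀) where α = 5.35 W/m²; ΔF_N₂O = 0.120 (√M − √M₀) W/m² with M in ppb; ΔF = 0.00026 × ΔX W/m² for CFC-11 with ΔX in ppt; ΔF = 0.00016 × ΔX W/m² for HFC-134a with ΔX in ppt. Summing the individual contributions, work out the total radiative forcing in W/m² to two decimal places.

CO₂: 5.35 × ln(808/426) = 5.35 × ln(1.89671) = 5.35 × 0.64012 = 3.4246 W/m².
N₂O: 0.120 × (√324 − √267) = 0.120 × (18.0000 − 16.3401) = 0.120 × 1.6599 = 0.1992 W/m².
CFC-11: ΔF = 0.00026 × (198 − 1) = 0.00026 × 197 = 0.0512 W/m².
HFC-134a: ΔF = 0.00016 × (148 − 0) = 0.00016 × 148 = 0.0237 W/m².
Total ΔF = 3.4246 + 0.1992 + 0.0512 + 0.0237 = 3.6987 W/m².

ΔF = 3.70 W/m²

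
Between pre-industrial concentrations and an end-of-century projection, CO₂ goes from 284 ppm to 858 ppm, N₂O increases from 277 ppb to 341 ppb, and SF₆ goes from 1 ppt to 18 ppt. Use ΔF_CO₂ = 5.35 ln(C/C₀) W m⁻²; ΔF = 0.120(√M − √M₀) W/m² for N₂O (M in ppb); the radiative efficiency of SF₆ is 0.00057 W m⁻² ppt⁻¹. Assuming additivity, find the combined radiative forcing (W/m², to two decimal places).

CO₂: 5.35 × ln(858/284) = 5.35 × ln(3.02113) = 5.35 × 1.10563 = 5.9151 W/m².
N₂O: 0.120 × (√341 − √277) = 0.120 × (18.4662 − 16.6433) = 0.120 × 1.8229 = 0.2187 W/m².
SF₆: ΔF = 0.00057 × (18 − 1) = 0.00057 × 17 = 0.0097 W/m².
Total ΔF = 5.9151 + 0.2187 + 0.0097 = 6.1435 W/m².

ΔF = 6.14 W/m²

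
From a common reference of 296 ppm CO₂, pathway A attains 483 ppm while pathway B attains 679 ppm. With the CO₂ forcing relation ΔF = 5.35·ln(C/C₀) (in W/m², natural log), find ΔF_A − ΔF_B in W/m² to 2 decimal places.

ΔF_A − ΔF_B = -1.82 W/m²

ΔF_A = 5.35 ln(483/296) = 5.35 × 0.48966 = 2.6197 W/m².
ΔF_B = 5.35 ln(679/296) = 5.35 × 0.83026 = 4.4419 W/m².
Difference: 2.6197 − 4.4419 = -1.8222 W/m².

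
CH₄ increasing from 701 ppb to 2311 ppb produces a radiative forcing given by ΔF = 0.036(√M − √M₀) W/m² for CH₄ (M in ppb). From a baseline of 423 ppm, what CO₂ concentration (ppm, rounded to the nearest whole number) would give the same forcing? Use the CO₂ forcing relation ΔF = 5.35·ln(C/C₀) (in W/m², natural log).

CH₄ forcing: 0.036 × (√2311 − √701) = 0.036 × (48.0729 − 26.4764) = 0.036 × 21.5965 = 0.77747 W/m².
Set 5.35 ln(C/423) = 0.77747: ln(C/423) = 0.77747/5.35 = 0.14532, so C = 423 × e^0.14532 = 423 × 1.15641 = 489.16 ppm.

C ≈ 489 ppm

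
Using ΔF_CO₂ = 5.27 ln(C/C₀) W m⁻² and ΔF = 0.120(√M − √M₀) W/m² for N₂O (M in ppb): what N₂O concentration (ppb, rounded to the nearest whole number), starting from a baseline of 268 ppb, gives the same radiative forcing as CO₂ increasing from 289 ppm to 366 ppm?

M ≈ 715 ppb

CO₂ forcing: 5.27 × ln(366/289) = 5.27 × 0.236207 = 1.24481 W/m².
Set 0.120(√M − √268) = 1.24481: √M = 1.24481/0.120 + √268 = 10.3734 + 16.3707 = 26.7441.
M = (26.7441)² = 715.25 ppb.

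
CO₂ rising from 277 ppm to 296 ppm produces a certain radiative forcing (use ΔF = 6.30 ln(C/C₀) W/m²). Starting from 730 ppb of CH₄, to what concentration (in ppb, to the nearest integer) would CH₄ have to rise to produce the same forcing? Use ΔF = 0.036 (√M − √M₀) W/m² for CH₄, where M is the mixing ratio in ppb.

CO₂ forcing: 6.30 × ln(296/277) = 6.30 × 0.066342 = 0.41795 W/m².
Set 0.036(√M − √730) = 0.41795: √M = 0.41795/0.036 + √730 = 11.6097 + 27.0185 = 38.6282.
M = (38.6282)² = 1492.14 ppb.

M ≈ 1492 ppb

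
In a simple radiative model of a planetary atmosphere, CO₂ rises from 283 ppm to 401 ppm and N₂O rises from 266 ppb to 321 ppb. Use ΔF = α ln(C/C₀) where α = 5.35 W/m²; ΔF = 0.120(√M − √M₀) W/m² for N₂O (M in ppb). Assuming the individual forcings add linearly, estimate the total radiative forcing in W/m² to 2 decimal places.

ΔF = 2.06 W/m²

CO₂: 5.35 × ln(401/283) = 5.35 × ln(1.41696) = 5.35 × 0.34851 = 1.8645 W/m².
N₂O: 0.120 × (√321 − √266) = 0.120 × (17.9165 − 16.3095) = 0.120 × 1.6070 = 0.1928 W/m².
Total ΔF = 1.8645 + 0.1928 = 2.0573 W/m².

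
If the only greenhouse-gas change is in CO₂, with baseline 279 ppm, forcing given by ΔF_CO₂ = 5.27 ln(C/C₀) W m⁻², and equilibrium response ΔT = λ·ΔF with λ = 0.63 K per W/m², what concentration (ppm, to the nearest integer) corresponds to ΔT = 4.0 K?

C ≈ 931 ppm

Required forcing: ΔF = ΔT/λ = 4.0/0.63 = 6.3492 W/m².
Then ln(C/279) = ΔF/5.27 = 6.3492/5.27 = 1.20478.
So C = 279 × e^1.20478 = 279 × 3.33603 = 930.75 ppm.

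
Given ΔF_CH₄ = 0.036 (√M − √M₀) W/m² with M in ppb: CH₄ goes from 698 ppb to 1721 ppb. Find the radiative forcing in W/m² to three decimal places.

CH₄: 0.036 × (√1721 − √698) = 0.036 × (41.4849 − 26.4197) = 0.036 × 15.0652 = 0.5423 W/m².

ΔF = 0.542 W/m²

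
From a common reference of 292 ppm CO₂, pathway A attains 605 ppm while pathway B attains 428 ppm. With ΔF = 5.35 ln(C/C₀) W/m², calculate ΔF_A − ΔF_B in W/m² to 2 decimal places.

ΔF_A − ΔF_B = 1.85 W/m²

ΔF_A = 5.35 ln(605/292) = 5.35 × 0.72847 = 3.8973 W/m².
ΔF_B = 5.35 ln(428/292) = 5.35 × 0.38237 = 2.0457 W/m².
Difference: 3.8973 − 2.0457 = 1.8516 W/m².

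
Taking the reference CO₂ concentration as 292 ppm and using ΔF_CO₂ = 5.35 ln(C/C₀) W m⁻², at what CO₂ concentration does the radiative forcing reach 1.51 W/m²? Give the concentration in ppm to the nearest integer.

C ≈ 387 ppm

Set 5.35 ln(C/292) = 1.51, so ln(C/292) = 1.51/5.35 = 0.28224.
Then C/292 = e^0.28224 = 1.32610, giving C = 292 × 1.32610 = 387.22 ppm.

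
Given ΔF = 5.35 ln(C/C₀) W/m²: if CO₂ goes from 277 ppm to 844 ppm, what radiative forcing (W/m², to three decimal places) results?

CO₂: 5.35 × ln(844/277) = 5.35 × ln(3.04693) = 5.35 × 1.11413 = 5.9606 W/m².

ΔF = 5.961 W/m²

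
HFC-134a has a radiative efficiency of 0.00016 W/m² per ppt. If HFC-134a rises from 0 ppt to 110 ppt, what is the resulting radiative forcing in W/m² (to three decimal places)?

ΔF = 0.018 W/m²

HFC-134a: ΔF = 0.00016 × (110 − 0) = 0.00016 × 110 = 0.0176 W/m².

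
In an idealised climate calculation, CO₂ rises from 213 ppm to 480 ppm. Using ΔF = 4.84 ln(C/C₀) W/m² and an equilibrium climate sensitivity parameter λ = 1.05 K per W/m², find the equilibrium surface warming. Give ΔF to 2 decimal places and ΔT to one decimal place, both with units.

CO₂: 4.84 × ln(480/213) = 4.84 × ln(2.25352) = 4.84 × 0.81249 = 3.9325 W/m².
ΔT = λ ΔF = 1.05 × 3.93 = 4.1265 K.

ΔF = 3.93 W/m²; ΔT = 4.1 K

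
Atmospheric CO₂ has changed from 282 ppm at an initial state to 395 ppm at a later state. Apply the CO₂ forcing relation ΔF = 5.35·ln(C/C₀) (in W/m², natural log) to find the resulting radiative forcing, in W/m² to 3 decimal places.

ΔF = 1.803 W/m²

CO₂ absorption bands are partially saturated, so forcing scales with the logarithm of the concentration ratio.
CO₂: 5.35 × ln(395/282) = 5.35 × ln(1.40071) = 5.35 × 0.33698 = 1.8028 W/m².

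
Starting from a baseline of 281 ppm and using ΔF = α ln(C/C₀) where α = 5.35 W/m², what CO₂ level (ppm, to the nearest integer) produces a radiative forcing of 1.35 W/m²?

Set 5.35 ln(C/281) = 1.35, so ln(C/281) = 1.35/5.35 = 0.25234.
Then C/281 = e^0.25234 = 1.28703, giving C = 281 × 1.28703 = 361.66 ppm.

C ≈ 362 ppm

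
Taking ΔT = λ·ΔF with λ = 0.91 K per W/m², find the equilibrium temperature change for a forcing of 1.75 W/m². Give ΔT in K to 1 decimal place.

ΔT = 1.6 K

ΔT = λ ΔF = 0.91 × 1.75 = 1.5925 K.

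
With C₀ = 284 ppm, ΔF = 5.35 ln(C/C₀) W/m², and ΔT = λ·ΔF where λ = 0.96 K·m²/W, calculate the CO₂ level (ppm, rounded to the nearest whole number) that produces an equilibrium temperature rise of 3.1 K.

Required forcing: ΔF = ΔT/λ = 3.1/0.96 = 3.2292 W/m².
Then ln(C/284) = ΔF/5.35 = 3.2292/5.35 = 0.60359.
So C = 284 × e^0.60359 = 284 × 1.82867 = 519.34 ppm.

C ≈ 519 ppm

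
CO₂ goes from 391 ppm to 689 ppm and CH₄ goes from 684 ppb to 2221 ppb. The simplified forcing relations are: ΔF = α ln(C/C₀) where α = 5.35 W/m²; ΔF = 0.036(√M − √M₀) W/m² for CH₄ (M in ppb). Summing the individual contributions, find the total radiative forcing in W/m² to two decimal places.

ΔF = 3.79 W/m²

CO₂: 5.35 × ln(689/391) = 5.35 × ln(1.76215) = 5.35 × 0.56653 = 3.0309 W/m².
CH₄: 0.036 × (√2221 − √684) = 0.036 × (47.1275 − 26.1534) = 0.036 × 20.9741 = 0.7551 W/m².
Total ΔF = 3.0309 + 0.7551 = 3.7860 W/m².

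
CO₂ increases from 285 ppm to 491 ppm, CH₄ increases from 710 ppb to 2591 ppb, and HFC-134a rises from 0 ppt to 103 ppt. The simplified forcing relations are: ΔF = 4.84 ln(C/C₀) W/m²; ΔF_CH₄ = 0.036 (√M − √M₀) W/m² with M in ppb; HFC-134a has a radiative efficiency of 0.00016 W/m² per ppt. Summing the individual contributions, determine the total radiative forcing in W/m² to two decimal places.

ΔF = 3.52 W/m²

CO₂: 4.84 × ln(491/285) = 4.84 × ln(1.72281) = 4.84 × 0.54396 = 2.6328 W/m².
CH₄: 0.036 × (√2591 − √710) = 0.036 × (50.9019 − 26.6458) = 0.036 × 24.2561 = 0.8732 W/m².
HFC-134a: ΔF = 0.00016 × (103 − 0) = 0.00016 × 103 = 0.0165 W/m².
Total ΔF = 2.6328 + 0.8732 + 0.0165 = 3.5225 W/m².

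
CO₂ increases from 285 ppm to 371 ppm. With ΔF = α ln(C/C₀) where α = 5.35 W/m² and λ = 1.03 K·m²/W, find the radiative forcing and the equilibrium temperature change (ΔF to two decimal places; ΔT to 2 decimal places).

CO₂: 5.35 × ln(371/285) = 5.35 × ln(1.30175) = 5.35 × 0.26371 = 1.4108 W/m².
ΔT = λ ΔF = 1.03 × 1.41 = 1.4523 K.

ΔF = 1.41 W/m²; ΔT = 1.45 K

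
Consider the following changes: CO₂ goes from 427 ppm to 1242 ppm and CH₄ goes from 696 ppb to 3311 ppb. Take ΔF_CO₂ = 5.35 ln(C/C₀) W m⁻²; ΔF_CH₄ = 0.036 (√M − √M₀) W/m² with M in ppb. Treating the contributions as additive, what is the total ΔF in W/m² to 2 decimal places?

ΔF = 6.83 W/m²

CO₂: 5.35 × ln(1242/427) = 5.35 × ln(2.90867) = 5.35 × 1.06770 = 5.7122 W/m².
CH₄: 0.036 × (√3311 − √696) = 0.036 × (57.5413 − 26.3818) = 0.036 × 31.1595 = 1.1217 W/m².
Total ΔF = 5.7122 + 1.1217 = 6.8339 W/m².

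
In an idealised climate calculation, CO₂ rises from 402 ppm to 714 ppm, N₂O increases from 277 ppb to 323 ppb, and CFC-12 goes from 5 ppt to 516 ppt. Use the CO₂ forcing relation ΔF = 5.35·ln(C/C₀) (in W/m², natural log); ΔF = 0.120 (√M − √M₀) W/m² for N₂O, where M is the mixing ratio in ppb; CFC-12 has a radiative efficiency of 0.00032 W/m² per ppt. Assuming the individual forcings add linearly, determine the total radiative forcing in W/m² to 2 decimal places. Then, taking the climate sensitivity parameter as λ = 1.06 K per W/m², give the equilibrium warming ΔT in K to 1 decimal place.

CO₂: 5.35 × ln(714/402) = 5.35 × ln(1.77612) = 5.35 × 0.57443 = 3.0732 W/m².
N₂O: 0.120 × (√323 − √277) = 0.120 × (17.9722 − 16.6433) = 0.120 × 1.3289 = 0.1595 W/m².
CFC-12: ΔF = 0.00032 × (516 − 5) = 0.00032 × 511 = 0.1635 W/m².
Total ΔF = 3.0732 + 0.1595 + 0.1635 = 3.3962 W/m².
ΔT = λ ΔF = 1.06 × 3.40 = 3.6040 K.

ΔF = 3.40 W/m²; ΔT = 3.6 K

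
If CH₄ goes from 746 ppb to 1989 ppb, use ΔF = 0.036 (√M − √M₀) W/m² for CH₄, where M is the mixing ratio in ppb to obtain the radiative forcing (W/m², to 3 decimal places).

CH₄: 0.036 × (√1989 − √746) = 0.036 × (44.5982 − 27.3130) = 0.036 × 17.2852 = 0.6223 W/m².

ΔF = 0.622 W/m²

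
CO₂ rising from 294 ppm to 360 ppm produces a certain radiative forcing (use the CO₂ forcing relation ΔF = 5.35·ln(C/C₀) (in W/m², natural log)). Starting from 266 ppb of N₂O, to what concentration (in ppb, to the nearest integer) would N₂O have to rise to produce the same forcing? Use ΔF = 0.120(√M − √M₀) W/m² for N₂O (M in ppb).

M ≈ 642 ppb

CO₂ forcing: 5.35 × ln(360/294) = 5.35 × 0.202524 = 1.08350 W/m².
Set 0.120(√M − √266) = 1.08350: √M = 1.08350/0.120 + √266 = 9.0292 + 16.3095 = 25.3387.
M = (25.3387)² = 642.05 ppb.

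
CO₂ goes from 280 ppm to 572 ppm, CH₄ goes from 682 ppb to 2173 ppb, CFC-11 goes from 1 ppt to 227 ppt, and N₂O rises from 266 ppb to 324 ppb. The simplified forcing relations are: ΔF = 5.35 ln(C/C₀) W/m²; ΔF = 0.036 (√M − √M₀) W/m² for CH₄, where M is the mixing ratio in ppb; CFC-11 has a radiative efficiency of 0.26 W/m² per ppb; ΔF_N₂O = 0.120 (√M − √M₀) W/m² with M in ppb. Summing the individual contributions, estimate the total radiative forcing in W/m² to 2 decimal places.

CO₂: 5.35 × ln(572/280) = 5.35 × ln(2.04286) = 5.35 × 0.71435 = 3.8218 W/m².
CH₄: 0.036 × (√2173 − √682) = 0.036 × (46.6154 − 26.1151) = 0.036 × 20.5003 = 0.7380 W/m².
CFC-11: Δ = 227 − 1 = 226 ppt = 0.226 ppb; ΔF = 0.26 × 0.226 = 0.0588 W/m².
N₂O: 0.120 × (√324 − √266) = 0.120 × (18.0000 − 16.3095) = 0.120 × 1.6905 = 0.2029 W/m².
Total ΔF = 3.8218 + 0.7380 + 0.0588 + 0.2029 = 4.8215 W/m².

ΔF = 4.82 W/m²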